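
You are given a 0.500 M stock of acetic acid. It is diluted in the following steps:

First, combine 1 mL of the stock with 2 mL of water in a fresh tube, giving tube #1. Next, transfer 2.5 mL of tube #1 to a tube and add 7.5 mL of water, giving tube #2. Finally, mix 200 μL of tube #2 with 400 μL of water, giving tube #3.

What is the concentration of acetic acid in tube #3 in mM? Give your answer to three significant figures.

13.9 mM

Step 1: 1 mL + 2 mL = 3 mL total → factor 3/1 = 3
Step 2: 2.5 mL + 7.5 mL = 10 mL total → factor 10/2.5 = 4
Step 3: 200 μL + 400 μL = 600 μL total → factor 600/200 = 3
Overall dilution factor = 3 × 4 × 3 = 36
Final = 0.500 M / 36 = 0.01389 M = 13.9 mM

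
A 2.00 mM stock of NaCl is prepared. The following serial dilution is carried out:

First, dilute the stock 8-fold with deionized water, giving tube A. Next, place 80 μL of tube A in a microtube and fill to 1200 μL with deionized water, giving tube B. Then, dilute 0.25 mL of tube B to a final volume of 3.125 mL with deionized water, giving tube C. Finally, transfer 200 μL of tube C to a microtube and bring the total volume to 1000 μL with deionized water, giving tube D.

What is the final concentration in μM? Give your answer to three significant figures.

0.267 μM

Step 1: 8-fold → factor 8
Step 2: 80 μL brought to 1200 μL → factor 1200/80 = 15
Step 3: 0.25 mL brought to 3.125 mL → factor 3.125/0.25 = 12.5
Step 4: 200 μL brought to 1000 μL → factor 1000/200 = 5
Overall dilution factor = 8 × 15 × 12.5 × 5 = 7500
Final = 2.00 mM / 7500 = 0.0002667 mM = 0.267 μM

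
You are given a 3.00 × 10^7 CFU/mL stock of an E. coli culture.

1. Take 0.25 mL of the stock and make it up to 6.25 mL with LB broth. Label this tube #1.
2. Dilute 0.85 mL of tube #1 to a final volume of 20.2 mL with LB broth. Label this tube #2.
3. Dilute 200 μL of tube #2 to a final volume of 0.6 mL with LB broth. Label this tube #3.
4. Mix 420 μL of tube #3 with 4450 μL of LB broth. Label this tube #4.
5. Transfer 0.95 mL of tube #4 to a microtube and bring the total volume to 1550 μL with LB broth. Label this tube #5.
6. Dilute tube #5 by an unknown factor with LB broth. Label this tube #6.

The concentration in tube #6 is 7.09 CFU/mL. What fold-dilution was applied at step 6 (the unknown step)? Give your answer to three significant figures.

125-fold

Step 1: 0.25 mL brought to 6.25 mL → factor 6.25/0.25 = 25
Step 2: 0.85 mL brought to 20.2 mL → factor 20.2/0.85 = 23.765
Step 3: 200 μL brought to 0.6 mL → factor 600/200 = 3
Step 4: 420 μL + 4450 μL = 4870 μL total → factor 4870/420 = 11.595
Step 5: 0.95 mL brought to 1550 μL → factor 1.55/0.95 = 1.6316
Step 6: unknown factor x
Product of known-step factors = 33720
Overall factor = 3.00 × 10^7 CFU/mL / (7.09 CFU/mL) = 4.2313 × 10^6
x = 4.2313 × 10^6 / 33720 = 125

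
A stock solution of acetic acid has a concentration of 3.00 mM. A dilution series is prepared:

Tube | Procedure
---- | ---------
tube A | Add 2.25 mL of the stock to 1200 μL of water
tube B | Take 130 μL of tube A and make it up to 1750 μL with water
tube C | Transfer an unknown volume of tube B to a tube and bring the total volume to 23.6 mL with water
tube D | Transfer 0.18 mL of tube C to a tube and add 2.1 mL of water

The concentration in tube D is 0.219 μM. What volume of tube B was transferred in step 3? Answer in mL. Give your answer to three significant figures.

0.450 mL

Step 1: 2.25 mL + 1200 μL = 3.45 mL total → factor 3.45/2.25 = 1.5333
Step 2: 130 μL brought to 1750 μL → factor 1750/130 = 13.462
Step 3: v brought to 23.6 mL → factor = 23.6 mL/v
Step 4: 0.18 mL + 2.1 mL = 2.28 mL total → factor 2.28/0.18 = 12.667
Product of known-step factors = 261.45
Overall factor = 3.00 mM / (0.219 μM) = 13699
Step-3 factor = 13699 / 261.45 = 52.394
v = 23.6 mL / 52.394 = 0.450 mL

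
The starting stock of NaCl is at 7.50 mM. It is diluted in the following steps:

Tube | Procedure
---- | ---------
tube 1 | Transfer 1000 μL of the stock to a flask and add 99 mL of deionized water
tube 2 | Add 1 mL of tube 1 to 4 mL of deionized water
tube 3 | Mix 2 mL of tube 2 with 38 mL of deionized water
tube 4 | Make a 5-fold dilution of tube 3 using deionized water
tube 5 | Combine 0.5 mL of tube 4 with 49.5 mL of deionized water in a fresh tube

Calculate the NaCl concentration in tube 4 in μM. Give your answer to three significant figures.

Step 1: 1000 μL + 99 mL = 1 × 10^5 μL total → factor 1 × 10^5/1000 = 100
Step 2: 1 mL + 4 mL = 5 mL total → factor 5/1 = 5
Step 3: 2 mL + 38 mL = 40 mL total → factor 40/2 = 20
Step 4: 5-fold → factor 5
Dilution factor through tube 4 = 100 × 5 × 20 × 5 = 50000
[tube 4] = 7.50 mM / 50000 = 0.0001500 mM = 0.150 μM

0.150 μM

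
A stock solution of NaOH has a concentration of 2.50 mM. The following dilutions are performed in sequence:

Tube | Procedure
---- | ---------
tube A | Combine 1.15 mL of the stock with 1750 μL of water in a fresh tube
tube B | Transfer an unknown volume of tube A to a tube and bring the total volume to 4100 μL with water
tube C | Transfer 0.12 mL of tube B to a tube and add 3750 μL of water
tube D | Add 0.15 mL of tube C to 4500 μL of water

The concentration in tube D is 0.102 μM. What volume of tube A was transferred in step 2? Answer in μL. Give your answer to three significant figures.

Step 1: 1.15 mL + 1750 μL = 2.9 mL total → factor 2.9/1.15 = 2.5217
Step 2: v brought to 4100 μL → factor = 4100 μL/v
Step 3: 0.12 mL + 3750 μL = 3.87 mL total → factor 3.87/0.12 = 32.25
Step 4: 0.15 mL + 4500 μL = 4.65 mL total → factor 4.65/0.15 = 31
Product of known-step factors = 2521.1
Overall factor = 2.50 mM / (0.102 μM) = 24510
Step-2 factor = 24510 / 2521.1 = 9.7218
v = 4100 μL / 9.7218 = 422 μL

422 μL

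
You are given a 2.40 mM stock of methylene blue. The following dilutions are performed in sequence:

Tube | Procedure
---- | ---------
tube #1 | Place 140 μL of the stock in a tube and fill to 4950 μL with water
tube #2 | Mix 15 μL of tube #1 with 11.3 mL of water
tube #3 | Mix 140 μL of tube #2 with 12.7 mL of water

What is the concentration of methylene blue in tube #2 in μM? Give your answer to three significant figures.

Step 1: 140 μL brought to 4950 μL → factor 4950/140 = 35.357
Step 2: 15 μL + 11.3 mL = 11315 μL total → factor 11315/15 = 754.33
Dilution factor through tube #2 = 35.357 × 754.33 = 26671
[tube #2] = 2.40 mM / 26671 = 8.999 × 10^-5 mM = 0.0900 μM

0.0900 μM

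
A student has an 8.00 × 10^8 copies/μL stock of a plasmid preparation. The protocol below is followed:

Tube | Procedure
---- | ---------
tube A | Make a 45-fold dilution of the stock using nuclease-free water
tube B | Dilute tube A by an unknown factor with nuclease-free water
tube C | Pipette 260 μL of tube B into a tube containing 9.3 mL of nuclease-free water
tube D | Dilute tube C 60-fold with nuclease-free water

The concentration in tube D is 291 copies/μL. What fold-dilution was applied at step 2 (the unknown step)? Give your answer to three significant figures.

Step 1: 45-fold → factor 45
Step 2: unknown factor x
Step 3: 260 μL + 9.3 mL = 9560 μL total → factor 9560/260 = 36.769
Step 4: 60-fold → factor 60
Product of known-step factors = 99277
Overall factor = 8.00 × 10^8 copies/μL / (291 copies/μL) = 2.7491 × 10^6
x = 2.7491 × 10^6 / 99277 = 27.7

27.7-fold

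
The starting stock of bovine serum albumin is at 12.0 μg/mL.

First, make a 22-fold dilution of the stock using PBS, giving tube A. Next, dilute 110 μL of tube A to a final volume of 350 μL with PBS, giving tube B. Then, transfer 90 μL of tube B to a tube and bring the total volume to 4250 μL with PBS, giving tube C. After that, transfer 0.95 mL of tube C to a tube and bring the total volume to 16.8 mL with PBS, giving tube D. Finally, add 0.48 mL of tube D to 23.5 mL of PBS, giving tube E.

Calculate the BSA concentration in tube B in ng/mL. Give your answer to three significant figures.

171 ng/mL

Step 1: 22-fold → factor 22
Step 2: 110 μL brought to 350 μL → factor 350/110 = 3.1818
Dilution factor through tube B = 22 × 3.1818 = 70
[tube B] = 12.0 μg/mL / 70 = 0.1714 μg/mL = 171 ng/mL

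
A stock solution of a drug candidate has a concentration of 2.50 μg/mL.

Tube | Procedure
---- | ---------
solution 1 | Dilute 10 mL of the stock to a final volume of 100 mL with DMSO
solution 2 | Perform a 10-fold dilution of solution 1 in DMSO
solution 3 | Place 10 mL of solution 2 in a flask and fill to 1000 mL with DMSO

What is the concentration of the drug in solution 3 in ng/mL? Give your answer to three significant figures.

Step 1: 10 mL brought to 100 mL → factor 100/10 = 10
Step 2: 10-fold → factor 10
Step 3: 10 mL brought to 1000 mL → factor 1000/10 = 100
Overall dilution factor = 10 × 10 × 100 = 10000
Final = 2.50 μg/mL / 10000 = 0.0002500 μg/mL = 0.250 ng/mL

0.250 ng/mL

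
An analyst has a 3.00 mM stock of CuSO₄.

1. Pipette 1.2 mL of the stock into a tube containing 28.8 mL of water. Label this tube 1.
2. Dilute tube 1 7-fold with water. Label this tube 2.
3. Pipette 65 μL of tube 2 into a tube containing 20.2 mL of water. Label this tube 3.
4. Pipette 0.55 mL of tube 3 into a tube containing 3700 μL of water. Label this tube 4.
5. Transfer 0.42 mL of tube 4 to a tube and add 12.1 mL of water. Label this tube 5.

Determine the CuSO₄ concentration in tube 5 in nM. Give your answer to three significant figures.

Step 1: 1.2 mL + 28.8 mL = 30 mL total → factor 30/1.2 = 25
Step 2: 7-fold → factor 7
Step 3: 65 μL + 20.2 mL = 20265 μL total → factor 20265/65 = 311.77
Step 4: 0.55 mL + 3700 μL = 4.25 mL total → factor 4.25/0.55 = 7.7273
Step 5: 0.42 mL + 12.1 mL = 12.52 mL total → factor 12.52/0.42 = 29.81
Overall dilution factor = 25 × 7 × 311.77 × 7.7273 × 29.81 = 1.2568 × 10^7
Final = 3.00 mM / 1.2568 × 10^7 = 2.387 × 10^-7 mM = 0.239 nM

0.239 nM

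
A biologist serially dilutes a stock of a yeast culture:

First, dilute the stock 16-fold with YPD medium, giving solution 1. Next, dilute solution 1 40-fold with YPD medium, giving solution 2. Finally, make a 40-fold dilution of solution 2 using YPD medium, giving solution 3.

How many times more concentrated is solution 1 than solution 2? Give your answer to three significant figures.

40.0

Step 1: 16-fold → factor 16
Step 2: 40-fold → factor 40
Dilution factor to solution 1 = 16; to solution 2 = 640
[solution 1]/[solution 2] = (factor to solution 2)/(factor to solution 1) = 640/16 = 40.0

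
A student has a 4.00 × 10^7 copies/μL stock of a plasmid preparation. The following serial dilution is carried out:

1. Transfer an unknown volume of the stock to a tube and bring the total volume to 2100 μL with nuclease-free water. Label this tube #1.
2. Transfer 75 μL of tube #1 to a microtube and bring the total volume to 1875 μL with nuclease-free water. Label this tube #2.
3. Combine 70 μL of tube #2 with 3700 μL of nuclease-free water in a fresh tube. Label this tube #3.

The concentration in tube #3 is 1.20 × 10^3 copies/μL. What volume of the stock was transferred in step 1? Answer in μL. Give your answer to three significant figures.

84.8 μL

Step 1: v brought to 2100 μL → factor = 2100 μL/v
Step 2: 75 μL brought to 1875 μL → factor 1875/75 = 25
Step 3: 70 μL + 3700 μL = 3770 μL total → factor 3770/70 = 53.857
Product of known-step factors = 1346.4
Overall factor = 4.00 × 10^7 copies/μL / (1.20 × 10^3 copies/μL) = 33333
Step-1 factor = 33333 / 1346.4 = 24.757
v = 2100 μL / 24.757 = 84.8 μL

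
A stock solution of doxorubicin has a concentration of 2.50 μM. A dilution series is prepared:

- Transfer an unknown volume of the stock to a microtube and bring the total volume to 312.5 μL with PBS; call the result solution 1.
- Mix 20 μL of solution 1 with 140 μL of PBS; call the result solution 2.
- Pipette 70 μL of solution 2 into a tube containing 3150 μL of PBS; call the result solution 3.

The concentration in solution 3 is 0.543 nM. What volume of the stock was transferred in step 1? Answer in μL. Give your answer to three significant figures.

Step 1: v brought to 312.5 μL → factor = 312.5 μL/v
Step 2: 20 μL + 140 μL = 160 μL total → factor 160/20 = 8
Step 3: 70 μL + 3150 μL = 3220 μL total → factor 3220/70 = 46
Product of known-step factors = 368
Overall factor = 2.50 μM / (0.543 nM) = 4604.1
Step-1 factor = 4604.1 / 368 = 12.511
v = 312.5 μL / 12.511 = 25.0 μL

25.0 μL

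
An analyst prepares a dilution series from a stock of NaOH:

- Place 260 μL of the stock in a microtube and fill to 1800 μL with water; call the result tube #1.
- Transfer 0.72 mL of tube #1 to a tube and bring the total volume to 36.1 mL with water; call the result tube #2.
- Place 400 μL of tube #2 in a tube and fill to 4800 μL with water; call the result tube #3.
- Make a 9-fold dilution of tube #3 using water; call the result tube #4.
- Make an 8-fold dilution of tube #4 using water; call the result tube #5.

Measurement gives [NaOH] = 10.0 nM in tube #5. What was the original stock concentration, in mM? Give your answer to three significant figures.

Step 1: 260 μL brought to 1800 μL → factor 1800/260 = 6.9231
Step 2: 0.72 mL brought to 36.1 mL → factor 36.1/0.72 = 50.139
Step 3: 400 μL brought to 4800 μL → factor 4800/400 = 12
Step 4: 9-fold → factor 9
Step 5: 8-fold → factor 8
Overall dilution factor = 6.9231 × 50.139 × 12 × 9 × 8 = 2.9991 × 10^5
Stock = 10.0 nM × 2.9991 × 10^5 = 2.999 × 10^6 nM = 3.00 mM

3.00 mM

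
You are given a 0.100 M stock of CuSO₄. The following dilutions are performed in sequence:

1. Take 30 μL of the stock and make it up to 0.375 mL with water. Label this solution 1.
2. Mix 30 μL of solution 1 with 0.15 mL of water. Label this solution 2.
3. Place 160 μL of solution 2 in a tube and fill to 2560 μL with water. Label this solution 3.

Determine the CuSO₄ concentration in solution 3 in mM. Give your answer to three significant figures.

Step 1: 30 μL brought to 0.375 mL → factor 375/30 = 12.5
Step 2: 30 μL + 0.15 mL = 180 μL total → factor 180/30 = 6
Step 3: 160 μL brought to 2560 μL → factor 2560/160 = 16
Overall dilution factor = 12.5 × 6 × 16 = 1200
Final = 0.100 M / 1200 = 8.333 × 10^-5 M = 0.0833 mM

0.0833 mM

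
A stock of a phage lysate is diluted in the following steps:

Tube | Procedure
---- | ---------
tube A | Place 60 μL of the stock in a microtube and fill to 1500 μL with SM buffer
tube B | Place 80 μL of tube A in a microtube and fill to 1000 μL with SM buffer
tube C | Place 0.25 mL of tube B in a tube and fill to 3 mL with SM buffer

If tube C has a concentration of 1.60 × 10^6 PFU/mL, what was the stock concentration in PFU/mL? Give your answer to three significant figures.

6.00 × 10^9 PFU/mL

Step 1: 60 μL brought to 1500 μL → factor 1500/60 = 25
Step 2: 80 μL brought to 1000 μL → factor 1000/80 = 12.5
Step 3: 0.25 mL brought to 3 mL → factor 3/0.25 = 12
Overall dilution factor = 25 × 12.5 × 12 = 3750
Stock = 1.60 × 10^6 PFU/mL × 3750 = 6.00 × 10^9 PFU/mL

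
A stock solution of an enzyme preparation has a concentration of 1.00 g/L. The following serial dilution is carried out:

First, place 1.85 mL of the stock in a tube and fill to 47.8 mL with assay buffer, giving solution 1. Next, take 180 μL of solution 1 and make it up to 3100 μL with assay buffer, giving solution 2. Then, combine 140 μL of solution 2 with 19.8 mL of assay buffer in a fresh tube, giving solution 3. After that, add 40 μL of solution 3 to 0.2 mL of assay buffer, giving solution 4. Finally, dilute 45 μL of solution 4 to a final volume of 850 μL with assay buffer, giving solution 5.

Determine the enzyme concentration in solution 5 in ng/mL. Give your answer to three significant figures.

0.139 ng/mL

Step 1: 1.85 mL brought to 47.8 mL → factor 47.8/1.85 = 25.838
Step 2: 180 μL brought to 3100 μL → factor 3100/180 = 17.222
Step 3: 140 μL + 19.8 mL = 19940 μL total → factor 19940/140 = 142.43
Step 4: 40 μL + 0.2 mL = 240 μL total → factor 240/40 = 6
Step 5: 45 μL brought to 850 μL → factor 850/45 = 18.889
Overall dilution factor = 25.838 × 17.222 × 142.43 × 6 × 18.889 = 7.1829 × 10^6
Final = 1.00 g/L / 7.1829 × 10^6 = 1.392 × 10^-7 g/L = 0.139 ng/mL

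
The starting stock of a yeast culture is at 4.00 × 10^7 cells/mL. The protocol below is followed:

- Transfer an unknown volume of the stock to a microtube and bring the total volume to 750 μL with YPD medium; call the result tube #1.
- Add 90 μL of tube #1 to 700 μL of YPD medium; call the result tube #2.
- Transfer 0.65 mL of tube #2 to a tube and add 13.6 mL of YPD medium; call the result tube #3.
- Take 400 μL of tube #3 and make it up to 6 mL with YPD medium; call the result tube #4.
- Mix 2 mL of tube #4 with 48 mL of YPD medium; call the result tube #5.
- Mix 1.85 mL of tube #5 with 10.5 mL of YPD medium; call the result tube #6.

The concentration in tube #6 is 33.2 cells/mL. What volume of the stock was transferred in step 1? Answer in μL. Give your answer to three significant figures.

300 μL

Step 1: v brought to 750 μL → factor = 750 μL/v
Step 2: 90 μL + 700 μL = 790 μL total → factor 790/90 = 8.7778
Step 3: 0.65 mL + 13.6 mL = 14.25 mL total → factor 14.25/0.65 = 21.923
Step 4: 400 μL brought to 6 mL → factor 6000/400 = 15
Step 5: 2 mL + 48 mL = 50 mL total → factor 50/2 = 25
Step 6: 1.85 mL + 10.5 mL = 12.35 mL total → factor 12.35/1.85 = 6.6757
Product of known-step factors = 4.8174 × 10^5
Overall factor = 4.00 × 10^7 cells/mL / (33.2 cells/mL) = 1.2048 × 10^6
Step-1 factor = 1.2048 × 10^6 / 4.8174 × 10^5 = 2.501
v = 750 μL / 2.501 = 300 μL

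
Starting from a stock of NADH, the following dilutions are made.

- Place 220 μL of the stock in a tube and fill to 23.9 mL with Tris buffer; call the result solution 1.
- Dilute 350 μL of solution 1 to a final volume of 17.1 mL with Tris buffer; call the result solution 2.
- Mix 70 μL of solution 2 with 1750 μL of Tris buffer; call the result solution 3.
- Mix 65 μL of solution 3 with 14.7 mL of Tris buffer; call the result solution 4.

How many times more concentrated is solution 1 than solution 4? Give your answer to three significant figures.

2.89 × 10^5

Step 1: 220 μL brought to 23.9 mL → factor 23900/220 = 108.64
Step 2: 350 μL brought to 17.1 mL → factor 17100/350 = 48.857
Step 3: 70 μL + 1750 μL = 1820 μL total → factor 1820/70 = 26
Step 4: 65 μL + 14.7 mL = 14765 μL total → factor 14765/65 = 227.15
Dilution factor to solution 1 = 108.64; to solution 4 = 3.1347 × 10^7
[solution 1]/[solution 4] = (factor to solution 4)/(factor to solution 1) = 3.1347 × 10^7/108.64 = 2.89 × 10^5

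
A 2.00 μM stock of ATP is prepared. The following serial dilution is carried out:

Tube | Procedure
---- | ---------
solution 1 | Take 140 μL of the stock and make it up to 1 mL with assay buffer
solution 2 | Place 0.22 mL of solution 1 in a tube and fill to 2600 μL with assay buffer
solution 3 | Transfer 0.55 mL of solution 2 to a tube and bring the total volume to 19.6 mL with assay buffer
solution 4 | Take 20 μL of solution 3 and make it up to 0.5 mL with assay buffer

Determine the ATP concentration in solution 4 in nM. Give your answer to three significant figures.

0.0266 nM

Step 1: 140 μL brought to 1 mL → factor 1000/140 = 7.1429
Step 2: 0.22 mL brought to 2600 μL → factor 2.6/0.22 = 11.818
Step 3: 0.55 mL brought to 19.6 mL → factor 19.6/0.55 = 35.636
Step 4: 20 μL brought to 0.5 mL → factor 500/20 = 25
Overall dilution factor = 7.1429 × 11.818 × 35.636 × 25 = 75207
Final = 2.00 μM / 75207 = 2.659 × 10^-5 μM = 0.0266 nM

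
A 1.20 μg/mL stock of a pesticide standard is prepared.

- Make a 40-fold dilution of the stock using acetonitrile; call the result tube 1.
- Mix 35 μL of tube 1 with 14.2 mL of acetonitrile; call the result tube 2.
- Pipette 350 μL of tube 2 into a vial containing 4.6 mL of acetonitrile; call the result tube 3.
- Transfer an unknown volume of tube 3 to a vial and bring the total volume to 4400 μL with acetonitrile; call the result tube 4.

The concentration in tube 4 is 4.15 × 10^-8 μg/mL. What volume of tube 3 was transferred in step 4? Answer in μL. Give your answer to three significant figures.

Step 1: 40-fold → factor 40
Step 2: 35 μL + 14.2 mL = 14235 μL total → factor 14235/35 = 406.71
Step 3: 350 μL + 4.6 mL = 4950 μL total → factor 4950/350 = 14.143
Step 4: v brought to 4400 μL → factor = 4400 μL/v
Product of known-step factors = 2.3008 × 10^5
Overall factor = 1.20 μg/mL / (4.15 × 10^-8 μg/mL) = 2.8916 × 10^7
Step-4 factor = 2.8916 × 10^7 / 2.3008 × 10^5 = 125.67
v = 4400 μL / 125.67 = 35.0 μL

35.0 μL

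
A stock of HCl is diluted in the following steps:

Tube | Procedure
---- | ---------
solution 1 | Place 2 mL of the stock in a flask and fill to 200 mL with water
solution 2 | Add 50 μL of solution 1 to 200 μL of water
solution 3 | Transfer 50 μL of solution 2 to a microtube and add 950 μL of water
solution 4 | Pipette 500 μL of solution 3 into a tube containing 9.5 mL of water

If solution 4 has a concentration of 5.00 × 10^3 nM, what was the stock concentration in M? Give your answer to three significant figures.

Step 1: 2 mL brought to 200 mL → factor 200/2 = 100
Step 2: 50 μL + 200 μL = 250 μL total → factor 250/50 = 5
Step 3: 50 μL + 950 μL = 1000 μL total → factor 1000/50 = 20
Step 4: 500 μL + 9.5 mL = 10000 μL total → factor 10000/500 = 20
Overall dilution factor = 100 × 5 × 20 × 20 = 2 × 10^5
Stock = 5.00 × 10^3 nM × 2 × 10^5 = 1.000 × 10^9 nM = 1.00 M

1.00 M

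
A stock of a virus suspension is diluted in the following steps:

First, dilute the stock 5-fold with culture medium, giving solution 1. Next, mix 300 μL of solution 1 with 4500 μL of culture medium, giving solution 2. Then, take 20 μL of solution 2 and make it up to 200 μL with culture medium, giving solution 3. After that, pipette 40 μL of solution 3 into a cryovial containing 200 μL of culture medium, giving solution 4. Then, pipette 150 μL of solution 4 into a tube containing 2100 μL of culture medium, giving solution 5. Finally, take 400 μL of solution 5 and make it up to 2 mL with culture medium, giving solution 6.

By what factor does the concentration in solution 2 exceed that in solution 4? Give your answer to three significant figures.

Step 1: 5-fold → factor 5
Step 2: 300 μL + 4500 μL = 4800 μL total → factor 4800/300 = 16
Step 3: 20 μL brought to 200 μL → factor 200/20 = 10
Step 4: 40 μL + 200 μL = 240 μL total → factor 240/40 = 6
Dilution factor to solution 2 = 80; to solution 4 = 4800
[solution 2]/[solution 4] = (factor to solution 4)/(factor to solution 2) = 4800/80 = 60.0

60.0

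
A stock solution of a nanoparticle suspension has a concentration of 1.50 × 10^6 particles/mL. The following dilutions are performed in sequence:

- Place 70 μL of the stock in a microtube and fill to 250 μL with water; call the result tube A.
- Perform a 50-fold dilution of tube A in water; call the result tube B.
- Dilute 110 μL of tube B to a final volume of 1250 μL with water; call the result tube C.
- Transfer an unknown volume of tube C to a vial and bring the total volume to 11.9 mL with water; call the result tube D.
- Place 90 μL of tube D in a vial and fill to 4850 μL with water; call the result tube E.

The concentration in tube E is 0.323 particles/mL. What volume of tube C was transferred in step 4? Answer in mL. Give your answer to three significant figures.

0.280 mL

Step 1: 70 μL brought to 250 μL → factor 250/70 = 3.5714
Step 2: 50-fold → factor 50
Step 3: 110 μL brought to 1250 μL → factor 1250/110 = 11.364
Step 4: v brought to 11.9 mL → factor = 11.9 mL/v
Step 5: 90 μL brought to 4850 μL → factor 4850/90 = 53.889
Product of known-step factors = 1.0935 × 10^5
Overall factor = 1.50 × 10^6 particles/mL / (0.323 particles/mL) = 4.644 × 10^6
Step-4 factor = 4.644 × 10^6 / 1.0935 × 10^5 = 42.468
v = 11.9 mL / 42.468 = 0.280 mL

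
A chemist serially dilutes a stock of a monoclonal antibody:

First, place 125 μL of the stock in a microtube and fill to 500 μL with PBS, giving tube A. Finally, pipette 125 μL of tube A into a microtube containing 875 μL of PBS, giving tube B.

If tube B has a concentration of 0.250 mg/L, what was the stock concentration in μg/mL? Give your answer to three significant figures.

Step 1: 125 μL brought to 500 μL → factor 500/125 = 4
Step 2: 125 μL + 875 μL = 1000 μL total → factor 1000/125 = 8
Overall dilution factor = 4 × 8 = 32
Stock = 0.250 mg/L × 32 = 8.000 mg/L = 8.00 μg/mL

8.00 μg/mL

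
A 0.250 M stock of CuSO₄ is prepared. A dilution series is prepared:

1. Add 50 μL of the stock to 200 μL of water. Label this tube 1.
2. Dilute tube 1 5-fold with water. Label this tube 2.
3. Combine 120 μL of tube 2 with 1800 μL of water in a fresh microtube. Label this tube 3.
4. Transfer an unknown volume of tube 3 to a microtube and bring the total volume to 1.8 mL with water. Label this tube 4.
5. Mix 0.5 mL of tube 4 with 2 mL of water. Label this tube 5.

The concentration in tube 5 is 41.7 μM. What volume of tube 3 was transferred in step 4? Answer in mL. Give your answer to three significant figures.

0.600 mL

Step 1: 50 μL + 200 μL = 250 μL total → factor 250/50 = 5
Step 2: 5-fold → factor 5
Step 3: 120 μL + 1800 μL = 1920 μL total → factor 1920/120 = 16
Step 4: v brought to 1.8 mL → factor = 1.8 mL/v
Step 5: 0.5 mL + 2 mL = 2.5 mL total → factor 2.5/0.5 = 5
Product of known-step factors = 2000
Overall factor = 0.250 M / (41.7 μM) = 5995.2
Step-4 factor = 5995.2 / 2000 = 2.9976
v = 1.8 mL / 2.9976 = 0.600 mL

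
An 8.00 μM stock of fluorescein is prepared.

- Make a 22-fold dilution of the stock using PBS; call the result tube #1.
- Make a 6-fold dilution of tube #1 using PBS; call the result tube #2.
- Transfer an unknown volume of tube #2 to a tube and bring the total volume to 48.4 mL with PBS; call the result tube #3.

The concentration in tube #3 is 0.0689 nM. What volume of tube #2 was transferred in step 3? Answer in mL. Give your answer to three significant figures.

Step 1: 22-fold → factor 22
Step 2: 6-fold → factor 6
Step 3: v brought to 48.4 mL → factor = 48.4 mL/v
Product of known-step factors = 132
Overall factor = 8.00 μM / (0.0689 nM) = 1.1611 × 10^5
Step-3 factor = 1.1611 × 10^5 / 132 = 879.62
v = 48.4 mL / 879.62 = 0.0550 mL

0.0550 mL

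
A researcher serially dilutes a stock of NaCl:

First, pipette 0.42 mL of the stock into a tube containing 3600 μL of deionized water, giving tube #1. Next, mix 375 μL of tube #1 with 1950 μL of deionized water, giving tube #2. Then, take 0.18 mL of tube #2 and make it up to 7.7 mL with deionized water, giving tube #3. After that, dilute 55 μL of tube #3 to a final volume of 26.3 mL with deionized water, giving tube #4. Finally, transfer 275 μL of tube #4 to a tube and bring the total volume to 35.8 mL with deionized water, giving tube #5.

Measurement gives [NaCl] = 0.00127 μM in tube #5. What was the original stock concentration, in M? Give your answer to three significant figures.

Step 1: 0.42 mL + 3600 μL = 4.02 mL total → factor 4.02/0.42 = 9.5714
Step 2: 375 μL + 1950 μL = 2325 μL total → factor 2325/375 = 6.2
Step 3: 0.18 mL brought to 7.7 mL → factor 7.7/0.18 = 42.778
Step 4: 55 μL brought to 26.3 mL → factor 26300/55 = 478.18
Step 5: 275 μL brought to 35.8 mL → factor 35800/275 = 130.18
Overall dilution factor = 9.5714 × 6.2 × 42.778 × 478.18 × 130.18 = 1.5803 × 10^8
Stock = 0.00127 μM × 1.5803 × 10^8 = 2.007 × 10^5 μM = 0.201 M

0.201 M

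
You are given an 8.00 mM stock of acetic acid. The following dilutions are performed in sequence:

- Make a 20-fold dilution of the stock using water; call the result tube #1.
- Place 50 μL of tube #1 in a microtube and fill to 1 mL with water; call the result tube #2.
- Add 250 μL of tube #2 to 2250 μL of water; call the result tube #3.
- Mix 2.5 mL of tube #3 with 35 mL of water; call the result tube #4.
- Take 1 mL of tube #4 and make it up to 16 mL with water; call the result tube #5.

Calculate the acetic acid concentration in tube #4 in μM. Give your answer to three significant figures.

Step 1: 20-fold → factor 20
Step 2: 50 μL brought to 1 mL → factor 1000/50 = 20
Step 3: 250 μL + 2250 μL = 2500 μL total → factor 2500/250 = 10
Step 4: 2.5 mL + 35 mL = 37.5 mL total → factor 37.5/2.5 = 15
Dilution factor through tube #4 = 20 × 20 × 10 × 15 = 60000
[tube #4] = 8.00 mM / 60000 = 0.0001333 mM = 0.133 μM

0.133 μM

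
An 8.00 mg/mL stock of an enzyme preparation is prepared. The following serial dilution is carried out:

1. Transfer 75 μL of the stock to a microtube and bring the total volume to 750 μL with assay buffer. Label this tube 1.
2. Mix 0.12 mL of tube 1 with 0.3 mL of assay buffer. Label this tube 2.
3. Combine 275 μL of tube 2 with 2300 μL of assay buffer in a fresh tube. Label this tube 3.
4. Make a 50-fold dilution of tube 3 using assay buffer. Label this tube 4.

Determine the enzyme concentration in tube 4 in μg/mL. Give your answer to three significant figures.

0.488 μg/mL

Step 1: 75 μL brought to 750 μL → factor 750/75 = 10
Step 2: 0.12 mL + 0.3 mL = 0.42 mL total → factor 0.42/0.12 = 3.5
Step 3: 275 μL + 2300 μL = 2575 μL total → factor 2575/275 = 9.3636
Step 4: 50-fold → factor 50
Overall dilution factor = 10 × 3.5 × 9.3636 × 50 = 16386
Final = 8.00 mg/mL / 16386 = 0.0004882 mg/mL = 0.488 μg/mL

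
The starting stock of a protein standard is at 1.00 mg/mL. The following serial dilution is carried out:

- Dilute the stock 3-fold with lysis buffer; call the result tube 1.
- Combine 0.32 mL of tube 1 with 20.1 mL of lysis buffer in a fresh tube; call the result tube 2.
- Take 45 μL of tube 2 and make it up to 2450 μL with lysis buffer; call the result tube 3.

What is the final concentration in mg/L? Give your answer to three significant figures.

Step 1: 3-fold → factor 3
Step 2: 0.32 mL + 20.1 mL = 20.42 mL total → factor 20.42/0.32 = 63.812
Step 3: 45 μL brought to 2450 μL → factor 2450/45 = 54.444
Overall dilution factor = 3 × 63.812 × 54.444 = 10423
Final = 1.00 mg/mL / 10423 = 9.594 × 10^-5 mg/mL = 0.0959 mg/L

0.0959 mg/L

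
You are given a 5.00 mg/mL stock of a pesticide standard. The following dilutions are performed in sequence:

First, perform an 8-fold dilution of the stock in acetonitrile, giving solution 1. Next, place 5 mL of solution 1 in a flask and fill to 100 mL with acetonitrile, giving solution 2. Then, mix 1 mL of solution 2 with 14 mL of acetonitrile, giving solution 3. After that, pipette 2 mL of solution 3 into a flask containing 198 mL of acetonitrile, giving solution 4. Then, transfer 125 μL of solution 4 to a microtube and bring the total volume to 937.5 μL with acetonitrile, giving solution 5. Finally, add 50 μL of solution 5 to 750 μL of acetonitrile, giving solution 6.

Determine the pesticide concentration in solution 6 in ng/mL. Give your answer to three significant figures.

Step 1: 8-fold → factor 8
Step 2: 5 mL brought to 100 mL → factor 100/5 = 20
Step 3: 1 mL + 14 mL = 15 mL total → factor 15/1 = 15
Step 4: 2 mL + 198 mL = 200 mL total → factor 200/2 = 100
Step 5: 125 μL brought to 937.5 μL → factor 937.5/125 = 7.5
Step 6: 50 μL + 750 μL = 800 μL total → factor 800/50 = 16
Overall dilution factor = 8 × 20 × 15 × 100 × 7.5 × 16 = 2.88 × 10^7
Final = 5.00 mg/mL / 2.88 × 10^7 = 1.736 × 10^-7 mg/mL = 0.174 ng/mL

0.174 ng/mL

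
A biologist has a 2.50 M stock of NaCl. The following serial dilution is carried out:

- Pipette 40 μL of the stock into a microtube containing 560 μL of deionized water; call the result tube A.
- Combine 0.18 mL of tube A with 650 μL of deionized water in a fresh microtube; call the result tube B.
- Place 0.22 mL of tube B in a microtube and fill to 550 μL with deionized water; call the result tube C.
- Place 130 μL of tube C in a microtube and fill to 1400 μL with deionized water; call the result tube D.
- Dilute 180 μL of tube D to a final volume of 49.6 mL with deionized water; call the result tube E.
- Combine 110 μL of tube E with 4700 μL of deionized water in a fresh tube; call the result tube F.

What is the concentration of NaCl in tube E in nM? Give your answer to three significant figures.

4.87 × 10^3 nM

Step 1: 40 μL + 560 μL = 600 μL total → factor 600/40 = 15
Step 2: 0.18 mL + 650 μL = 0.83 mL total → factor 0.83/0.18 = 4.6111
Step 3: 0.22 mL brought to 550 μL → factor 0.55/0.22 = 2.5
Step 4: 130 μL brought to 1400 μL → factor 1400/130 = 10.769
Step 5: 180 μL brought to 49.6 mL → factor 49600/180 = 275.56
Dilution factor through tube E = 15 × 4.6111 × 2.5 × 10.769 × 275.56 = 5.1313 × 10^5
[tube E] = 2.50 M / 5.1313 × 10^5 = 4.872 × 10^-6 M = 4.87 × 10^3 nM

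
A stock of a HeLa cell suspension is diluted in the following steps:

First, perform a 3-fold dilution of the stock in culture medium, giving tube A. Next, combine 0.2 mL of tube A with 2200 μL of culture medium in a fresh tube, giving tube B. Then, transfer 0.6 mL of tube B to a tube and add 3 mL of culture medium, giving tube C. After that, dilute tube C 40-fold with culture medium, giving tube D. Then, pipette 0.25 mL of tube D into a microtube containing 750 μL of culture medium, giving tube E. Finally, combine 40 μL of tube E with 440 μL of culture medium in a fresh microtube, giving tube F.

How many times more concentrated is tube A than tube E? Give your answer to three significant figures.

Step 1: 3-fold → factor 3
Step 2: 0.2 mL + 2200 μL = 2.4 mL total → factor 2.4/0.2 = 12
Step 3: 0.6 mL + 3 mL = 3.6 mL total → factor 3.6/0.6 = 6
Step 4: 40-fold → factor 40
Step 5: 0.25 mL + 750 μL = 1 mL total → factor 1/0.25 = 4
Dilution factor to tube A = 3; to tube E = 34560
[tube A]/[tube E] = (factor to tube E)/(factor to tube A) = 34560/3 = 1.15 × 10^4

1.15 × 10^4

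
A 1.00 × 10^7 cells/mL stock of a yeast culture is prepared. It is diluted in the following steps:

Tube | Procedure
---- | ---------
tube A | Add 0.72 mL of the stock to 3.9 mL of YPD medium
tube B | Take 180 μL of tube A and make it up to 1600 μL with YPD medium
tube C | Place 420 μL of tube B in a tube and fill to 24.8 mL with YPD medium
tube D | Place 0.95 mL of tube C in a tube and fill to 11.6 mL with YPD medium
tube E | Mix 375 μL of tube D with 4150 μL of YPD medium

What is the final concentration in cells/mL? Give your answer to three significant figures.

Step 1: 0.72 mL + 3.9 mL = 4.62 mL total → factor 4.62/0.72 = 6.4167
Step 2: 180 μL brought to 1600 μL → factor 1600/180 = 8.8889
Step 3: 420 μL brought to 24.8 mL → factor 24800/420 = 59.048
Step 4: 0.95 mL brought to 11.6 mL → factor 11.6/0.95 = 12.211
Step 5: 375 μL + 4150 μL = 4525 μL total → factor 4525/375 = 12.067
Overall dilution factor = 6.4167 × 8.8889 × 59.048 × 12.211 × 12.067 = 4.9623 × 10^5
Final = 1.00 × 10^7 cells/mL / 4.9623 × 10^5 = 20.2 cells/mL

20.2 cells/mL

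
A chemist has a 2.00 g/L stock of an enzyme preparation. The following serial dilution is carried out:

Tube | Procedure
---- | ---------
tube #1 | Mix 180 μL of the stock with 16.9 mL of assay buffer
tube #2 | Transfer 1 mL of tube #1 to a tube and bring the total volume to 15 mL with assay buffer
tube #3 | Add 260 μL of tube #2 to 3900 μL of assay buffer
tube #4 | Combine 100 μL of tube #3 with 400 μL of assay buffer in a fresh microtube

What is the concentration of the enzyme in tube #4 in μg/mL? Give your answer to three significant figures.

Step 1: 180 μL + 16.9 mL = 17080 μL total → factor 17080/180 = 94.889
Step 2: 1 mL brought to 15 mL → factor 15/1 = 15
Step 3: 260 μL + 3900 μL = 4160 μL total → factor 4160/260 = 16
Step 4: 100 μL + 400 μL = 500 μL total → factor 500/100 = 5
Overall dilution factor = 94.889 × 15 × 16 × 5 = 1.1387 × 10^5
Final = 2.00 g/L / 1.1387 × 10^5 = 1.756 × 10^-5 g/L = 0.0176 μg/mL

0.0176 μg/mL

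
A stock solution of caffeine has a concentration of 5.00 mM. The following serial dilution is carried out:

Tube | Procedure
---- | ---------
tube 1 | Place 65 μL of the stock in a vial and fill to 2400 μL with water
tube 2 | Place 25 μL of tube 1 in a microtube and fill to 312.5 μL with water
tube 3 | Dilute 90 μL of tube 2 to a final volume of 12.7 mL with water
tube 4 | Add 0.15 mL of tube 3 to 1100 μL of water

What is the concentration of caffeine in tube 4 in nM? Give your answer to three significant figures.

Step 1: 65 μL brought to 2400 μL → factor 2400/65 = 36.923
Step 2: 25 μL brought to 312.5 μL → factor 312.5/25 = 12.5
Step 3: 90 μL brought to 12.7 mL → factor 12700/90 = 141.11
Step 4: 0.15 mL + 1100 μL = 1.25 mL total → factor 1.25/0.15 = 8.3333
Overall dilution factor = 36.923 × 12.5 × 141.11 × 8.3333 = 5.4274 × 10^5
Final = 5.00 mM / 5.4274 × 10^5 = 9.213 × 10^-6 mM = 9.21 nM

9.21 nM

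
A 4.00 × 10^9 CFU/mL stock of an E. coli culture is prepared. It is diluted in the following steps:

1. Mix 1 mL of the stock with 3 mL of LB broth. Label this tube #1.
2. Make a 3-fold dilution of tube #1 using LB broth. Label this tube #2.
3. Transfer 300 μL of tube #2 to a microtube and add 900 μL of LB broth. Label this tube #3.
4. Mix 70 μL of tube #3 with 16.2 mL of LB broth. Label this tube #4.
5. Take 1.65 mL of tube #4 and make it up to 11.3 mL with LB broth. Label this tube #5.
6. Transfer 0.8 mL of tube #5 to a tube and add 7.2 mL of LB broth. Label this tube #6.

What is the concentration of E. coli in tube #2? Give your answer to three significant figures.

Step 1: 1 mL + 3 mL = 4 mL total → factor 4/1 = 4
Step 2: 3-fold → factor 3
Dilution factor through tube #2 = 4 × 3 = 12
[tube #2] = 4.00 × 10^9 CFU/mL / 12 = 3.33 × 10^8 CFU/mL

3.33 × 10^8 CFU/mL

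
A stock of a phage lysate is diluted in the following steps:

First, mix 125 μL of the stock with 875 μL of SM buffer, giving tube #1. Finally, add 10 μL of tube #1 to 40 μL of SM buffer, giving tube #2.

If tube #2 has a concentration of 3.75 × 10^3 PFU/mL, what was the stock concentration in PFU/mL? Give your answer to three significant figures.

Step 1: 125 μL + 875 μL = 1000 μL total → factor 1000/125 = 8
Step 2: 10 μL + 40 μL = 50 μL total → factor 50/10 = 5
Overall dilution factor = 8 × 5 = 40
Stock = 3.75 × 10^3 PFU/mL × 40 = 1.50 × 10^5 PFU/mL

1.50 × 10^5 PFU/mL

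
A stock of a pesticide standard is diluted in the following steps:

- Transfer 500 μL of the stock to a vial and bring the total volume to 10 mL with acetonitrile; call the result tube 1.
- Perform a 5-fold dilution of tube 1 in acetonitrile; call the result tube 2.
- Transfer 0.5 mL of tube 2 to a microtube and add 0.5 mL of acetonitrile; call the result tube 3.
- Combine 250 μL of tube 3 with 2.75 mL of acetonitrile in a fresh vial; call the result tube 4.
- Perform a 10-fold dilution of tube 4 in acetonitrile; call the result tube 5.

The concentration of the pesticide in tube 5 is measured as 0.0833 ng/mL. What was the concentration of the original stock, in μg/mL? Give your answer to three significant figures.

Step 1: 500 μL brought to 10 mL → factor 10000/500 = 20
Step 2: 5-fold → factor 5
Step 3: 0.5 mL + 0.5 mL = 1 mL total → factor 1/0.5 = 2
Step 4: 250 μL + 2.75 mL = 3000 μL total → factor 3000/250 = 12
Step 5: 10-fold → factor 10
Overall dilution factor = 20 × 5 × 2 × 12 × 10 = 24000
Stock = 0.0833 ng/mL × 24000 = 1999 ng/mL = 2.00 μg/mL

2.00 μg/mL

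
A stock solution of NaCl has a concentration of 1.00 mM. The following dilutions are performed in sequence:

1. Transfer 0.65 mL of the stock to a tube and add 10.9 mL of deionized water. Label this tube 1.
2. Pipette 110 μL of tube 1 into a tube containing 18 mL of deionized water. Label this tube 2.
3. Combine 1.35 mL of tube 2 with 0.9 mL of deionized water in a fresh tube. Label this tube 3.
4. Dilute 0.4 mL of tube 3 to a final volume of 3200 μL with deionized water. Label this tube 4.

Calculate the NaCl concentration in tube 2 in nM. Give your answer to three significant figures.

Step 1: 0.65 mL + 10.9 mL = 11.55 mL total → factor 11.55/0.65 = 17.769
Step 2: 110 μL + 18 mL = 18110 μL total → factor 18110/110 = 164.64
Dilution factor through tube 2 = 17.769 × 164.64 = 2925.5
[tube 2] = 1.00 mM / 2925.5 = 0.0003418 mM = 342 nM

342 nM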